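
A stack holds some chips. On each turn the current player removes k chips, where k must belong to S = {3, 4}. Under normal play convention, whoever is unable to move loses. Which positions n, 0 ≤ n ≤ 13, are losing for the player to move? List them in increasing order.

0, 1, 2, 7, 8, 9

n :  0  1  2  3  4  5  6  7  8  9 10 11 12 13
G :  0  0  0  1  1  1  2  0  0  0  1  1  1  2
P-positions are exactly the n with G(n) = 0.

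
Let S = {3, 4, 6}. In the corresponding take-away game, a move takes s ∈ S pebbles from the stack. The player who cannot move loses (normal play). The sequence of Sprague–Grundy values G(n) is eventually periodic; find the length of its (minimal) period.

n :  0  1  2  3  4  5  6  7  8  9 10 11 12 13 14 15 16 17 18 19
G :  0  0  0  1  1  1  2  2  2  0  0  0  1  1  1  2  2  2  0  0
G(n+9) = G(n) holds for n = 0,…,5 (a full window of length max(S) = 6), so the sequence is purely periodic with period 9.

9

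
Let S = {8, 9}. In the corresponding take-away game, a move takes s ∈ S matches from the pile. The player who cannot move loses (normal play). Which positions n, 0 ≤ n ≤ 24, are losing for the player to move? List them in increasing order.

0, 1, 2, 3, 4, 5, 6, 7, 17, 18, 19, 20, 21, 22, 23, 24

G(0) = 0
G(1) = mex{} = 0
G(2) = mex{} = 0
G(3) = mex{} = 0
G(4) = mex{} = 0
G(5) = mex{} = 0
G(6) = mex{} = 0
G(7) = mex{} = 0
G(8) = mex{0} = 1
G(9) = mex{0,0} = 1
G(10) = mex{0,0} = 1
G(11) = mex{0,0} = 1
G(12) = mex{0,0} = 1
G(13) = mex{0,0} = 1
G(14) = mex{0,0} = 1
G(15) = mex{0,0} = 1
G(16) = mex{1,0} = 2
G(17) = mex{1,1} = 0
G(18) = mex{1,1} = 0
G(19) = mex{1,1} = 0
G(20) = mex{1,1} = 0
G(21) = mex{1,1} = 0
G(22) = mex{1,1} = 0
G(23) = mex{1,1} = 0
G(24) = mex{2,1} = 0
P-positions are exactly the n with G(n) = 0.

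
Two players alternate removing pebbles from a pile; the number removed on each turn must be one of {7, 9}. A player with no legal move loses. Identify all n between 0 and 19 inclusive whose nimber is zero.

n :  0  1  2  3  4  5  6  7  8  9 10 11 12 13 14 15 16 17 18 19
G :  0  0  0  0  0  0  0  1  1  1  1  1  1  1  2  2  0  0  0  0
P-positions are exactly the n with G(n) = 0.

0, 1, 2, 3, 4, 5, 6, 16, 17, 18, 19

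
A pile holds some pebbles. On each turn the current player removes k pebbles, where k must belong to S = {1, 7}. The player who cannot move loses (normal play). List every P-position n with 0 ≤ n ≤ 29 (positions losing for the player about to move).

0, 2, 4, 6, 8, 10, 12, 14, 16, 18, 20, 22, 24, 26, 28

n :  0  1  2  3  4  5  6  7  8  9 10 11 12 13 14 15 16 17 18 19 20 21 22 23 24 25 26 27 28 29
G :  0  1  0  1  0  1  0  1  0  1  0  1  0  1  0  1  0  1  0  1  0  1  0  1  0  1  0  1  0  1
P-positions are exactly the n with G(n) = 0.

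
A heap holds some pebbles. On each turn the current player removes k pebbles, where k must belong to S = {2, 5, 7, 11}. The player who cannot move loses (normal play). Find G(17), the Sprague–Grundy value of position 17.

n :  0  1  2  3  4  5  6  7  8  9 10 11 12 13 14 15 16 17
G :  0  0  1  1  0  2  1  3  2  2  0  3  1  0  0  1  1  2

2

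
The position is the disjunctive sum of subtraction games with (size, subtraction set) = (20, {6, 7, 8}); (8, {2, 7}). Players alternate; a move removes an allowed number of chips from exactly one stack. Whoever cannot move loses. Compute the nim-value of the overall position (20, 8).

Stack A, S = {6, 7, 8}:
n :  0  1  2  3  4  5  6  7  8  9 10 11 12 13 14 15 16 17 18 19 20
G :  0  0  0  0  0  0  1  1  1  1  1  1  2  2  0  0  0  0  0  0  1
G_A(20) = 1.
Stack B, S = {2, 7}:
G(0) = 0
G(1) = mex{} = 0
G(2) = mex{0} = 1
G(3) = mex{0} = 1
G(4) = mex{1} = 0
G(5) = mex{1} = 0
G(6) = mex{0} = 1
G(7) = mex{0,0} = 1
G(8) = mex{1,0} = 2
G_B(8) = 2.
Combined Grundy value = 1 ⊕ 2 = 3.

3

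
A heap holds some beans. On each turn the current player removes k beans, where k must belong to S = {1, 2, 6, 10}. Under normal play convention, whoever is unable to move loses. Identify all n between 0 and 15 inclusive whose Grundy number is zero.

n :  0  1  2  3  4  5  6  7  8  9 10 11 12 13 14 15
G :  0  1  2  0  1  2  3  0  1  2  3  0  1  2  0  1
P-positions are exactly the n with G(n) = 0.

0, 3, 7, 11, 14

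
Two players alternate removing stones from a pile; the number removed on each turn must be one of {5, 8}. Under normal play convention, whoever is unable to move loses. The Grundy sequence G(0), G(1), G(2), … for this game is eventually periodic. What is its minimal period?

13

G(0) = 0
G(1) = mex{} = 0
G(2) = mex{} = 0
G(3) = mex{} = 0
G(4) = mex{} = 0
G(5) = mex{0} = 1
G(6) = mex{0} = 1
G(7) = mex{0} = 1
G(8) = mex{0,0} = 1
G(9) = mex{0,0} = 1
G(10) = mex{1,0} = 2
G(11) = mex{1,0} = 2
G(12) = mex{1,0} = 2
G(13) = mex{1,1} = 0
G(14) = mex{1,1} = 0
G(15) = mex{2,1} = 0
G(16) = mex{2,1} = 0
G(17) = mex{2,1} = 0
G(18) = mex{0,2} = 1
G(19) = mex{0,2} = 1
G(20) = mex{0,2} = 1
G(21) = mex{0,0} = 1
G(22) = mex{0,0} = 1
G(23) = mex{1,0} = 2
G(24) = mex{1,0} = 2
G(25) = mex{1,0} = 2
G(26) = mex{1,1} = 0
G(27) = mex{1,1} = 0
G(n+13) = G(n) holds for n = 0,…,7 (a full window of length max(S) = 8), so the sequence is purely periodic with period 13.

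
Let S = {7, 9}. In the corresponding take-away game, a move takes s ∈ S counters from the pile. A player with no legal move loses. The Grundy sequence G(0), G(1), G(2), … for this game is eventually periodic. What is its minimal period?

n :  0  1  2  3  4  5  6  7  8  9 10 11 12 13 14 15 16 17 18 19 20 21 22 23 24 25 26 27 28 29 30 31 32 33
G :  0  0  0  0  0  0  0  1  1  1  1  1  1  1  2  2  0  0  0  0  0  0  0  1  1  1  1  1  1  1  2  2  0  0
G(n+16) = G(n) holds for n = 0,…,8 (a full window of length max(S) = 9), so the sequence is purely periodic with period 16.

16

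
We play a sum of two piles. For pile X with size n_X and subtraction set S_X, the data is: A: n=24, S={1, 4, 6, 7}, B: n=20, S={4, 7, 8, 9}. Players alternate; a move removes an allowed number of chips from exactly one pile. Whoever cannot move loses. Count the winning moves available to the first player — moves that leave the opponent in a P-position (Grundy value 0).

0

Pile A, S = {1, 4, 6, 7}:
n :  0  1  2  3  4  5  6  7  8  9 10 11 12 13 14 15 16 17 18 19 20 21 22 23 24
G :  0  1  0  1  2  0  1  2  3  2  0  1  2  0  1  0  1  2  0  1  2  3  2  0  1
G_A(24) = 1.
Pile B, S = {4, 7, 8, 9}:
n :  0  1  2  3  4  5  6  7  8  9 10 11 12 13 14 15 16 17 18 19 20
G :  0  0  0  0  1  1  1  1  2  2  2  2  3  0  0  0  0  1  1  1  1
G_B(20) = 1.
Combined Grundy value = 1 ⊕ 1 = 0.
A winning move leaves total XOR = 0, i.e. changes one component's Grundy value g to g ⊕ X where X is the current total.
Pile A: target g' = 1⊕0 = 1, but every legal move changes the Grundy value (mex property), so 0 moves.
Pile B: target g' = 1⊕0 = 1, but every legal move changes the Grundy value (mex property), so 0 moves.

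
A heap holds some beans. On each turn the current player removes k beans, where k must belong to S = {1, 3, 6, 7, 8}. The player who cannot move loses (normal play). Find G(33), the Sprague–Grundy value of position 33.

3

n :  0  1  2  3  4  5  6  7  8  9 10 11 12 13 14 15 16 17 18 19 20 21 22 23 24 25 26 27 28 29 30 31 32 33
G :  0  1  0  1  0  1  2  3  2  3  2  3  4  0  1  0  1  0  1  2  3  2  3  2  3  4  0  1  0  1  0  1  2  3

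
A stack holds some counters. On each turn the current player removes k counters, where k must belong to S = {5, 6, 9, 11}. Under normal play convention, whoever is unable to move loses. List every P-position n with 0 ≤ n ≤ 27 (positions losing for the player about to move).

n :  0  1  2  3  4  5  6  7  8  9 10 11 12 13 14 15 16 17 18 19 20 21 22 23 24 25 26 27
G :  0  0  0  0  0  1  1  1  1  1  2  2  2  2  2  3  0  0  0  0  0  1  1  1  1  1  2  2
P-positions are exactly the n with G(n) = 0.

0, 1, 2, 3, 4, 16, 17, 18, 19, 20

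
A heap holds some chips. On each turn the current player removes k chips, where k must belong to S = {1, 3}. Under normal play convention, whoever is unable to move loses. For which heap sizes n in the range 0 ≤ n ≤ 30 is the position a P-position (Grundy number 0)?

n :  0  1  2  3  4  5  6  7  8  9 10 11 12 13 14 15 16 17 18 19 20 21 22 23 24 25 26 27 28 29 30
G :  0  1  0  1  0  1  0  1  0  1  0  1  0  1  0  1  0  1  0  1  0  1  0  1  0  1  0  1  0  1  0
P-positions are exactly the n with G(n) = 0.

0, 2, 4, 6, 8, 10, 12, 14, 16, 18, 20, 22, 24, 26, 28, 30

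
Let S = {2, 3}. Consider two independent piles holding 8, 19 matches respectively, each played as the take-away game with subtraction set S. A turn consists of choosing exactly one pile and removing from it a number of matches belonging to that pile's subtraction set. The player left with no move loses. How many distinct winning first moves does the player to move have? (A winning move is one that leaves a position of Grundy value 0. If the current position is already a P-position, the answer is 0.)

1

All piles use S = {2, 3}:
G(0) = 0
G(1) = mex{} = 0
G(2) = mex{0} = 1
G(3) = mex{0,0} = 1
G(4) = mex{1,0} = 2
G(5) = mex{1,1} = 0
G(6) = mex{2,1} = 0
G(7) = mex{0,2} = 1
G(8) = mex{0,0} = 1
G(9) = mex{1,0} = 2
G(10) = mex{1,1} = 0
G(11) = mex{2,1} = 0
G(12) = mex{0,2} = 1
G(13) = mex{0,0} = 1
G(14) = mex{1,0} = 2
G(15) = mex{1,1} = 0
G(16) = mex{2,1} = 0
G(17) = mex{0,2} = 1
G(18) = mex{0,0} = 1
G(19) = mex{1,0} = 2
Pile A: G(8) = 1.
Pile B: G(19) = 2.
Combined Grundy value = 1 ⊕ 2 = 3.
A winning move leaves total XOR = 0, i.e. changes one component's Grundy value g to g ⊕ X where X is the current total.
Pile A: need g' = 1⊕3 = 2. Options: 8−2→G=0, 8−3→G=0. Hits: 0.
Pile B: need g' = 2⊕3 = 1. Options: 19−2→G=1, 19−3→G=0. Hits: 1.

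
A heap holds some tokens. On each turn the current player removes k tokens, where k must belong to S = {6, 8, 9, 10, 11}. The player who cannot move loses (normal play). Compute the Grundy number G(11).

1

n :  0  1  2  3  4  5  6  7  8  9 10 11
G :  0  0  0  0  0  0  1  1  1  1  1  1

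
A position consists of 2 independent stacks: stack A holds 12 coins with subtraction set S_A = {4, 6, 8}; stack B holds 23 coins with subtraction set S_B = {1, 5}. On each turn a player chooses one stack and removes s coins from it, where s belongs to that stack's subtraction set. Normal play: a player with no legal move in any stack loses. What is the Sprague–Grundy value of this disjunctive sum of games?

Stack A, S = {4, 6, 8}:
n :  0  1  2  3  4  5  6  7  8  9 10 11 12
G :  0  0  0  0  1  1  1  1  2  2  2  2  0
G_A(12) = 0.
Stack B, S = {1, 5}:
n :  0  1  2  3  4  5  6  7  8  9 10 11 12 13 14 15 16 17 18 19 20 21 22 23
G :  0  1  0  1  0  1  0  1  0  1  0  1  0  1  0  1  0  1  0  1  0  1  0  1
G_B(23) = 1.
Combined Grundy value = 0 ⊕ 1 = 1.

1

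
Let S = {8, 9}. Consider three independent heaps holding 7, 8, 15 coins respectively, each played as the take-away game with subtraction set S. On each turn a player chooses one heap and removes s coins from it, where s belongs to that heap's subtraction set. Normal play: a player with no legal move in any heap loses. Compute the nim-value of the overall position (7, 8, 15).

All heaps use S = {8, 9}:
G(0) = 0
G(1) = mex{} = 0
G(2) = mex{} = 0
G(3) = mex{} = 0
G(4) = mex{} = 0
G(5) = mex{} = 0
G(6) = mex{} = 0
G(7) = mex{} = 0
G(8) = mex{0} = 1
G(9) = mex{0,0} = 1
G(10) = mex{0,0} = 1
G(11) = mex{0,0} = 1
G(12) = mex{0,0} = 1
G(13) = mex{0,0} = 1
G(14) = mex{0,0} = 1
G(15) = mex{0,0} = 1
Heap A: G(7) = 0.
Heap B: G(8) = 1.
Heap C: G(15) = 1.
Combined Grundy value = 0 ⊕ 1 ⊕ 1 = 0.

0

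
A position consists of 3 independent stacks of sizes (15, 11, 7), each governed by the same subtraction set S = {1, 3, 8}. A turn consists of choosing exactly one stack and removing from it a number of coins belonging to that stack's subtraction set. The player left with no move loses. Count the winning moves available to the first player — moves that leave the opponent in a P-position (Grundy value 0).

6

All stacks use S = {1, 3, 8}:
n :  0  1  2  3  4  5  6  7  8  9 10 11 12 13 14 15
G :  0  1  0  1  0  1  0  1  2  3  2  0  1  0  1  0
Stack A: G(15) = 0.
Stack B: G(11) = 0.
Stack C: G(7) = 1.
Combined Grundy value = 0 ⊕ 0 ⊕ 1 = 1.
A winning move leaves total XOR = 0, i.e. changes one component's Grundy value g to g ⊕ X where X is the current total.
Stack A: need g' = 0⊕1 = 1. Options: 15−1→G=1, 15−3→G=1, 15−8→G=1. Hits: 3.
Stack B: need g' = 0⊕1 = 1. Options: 11−1→G=2, 11−3→G=2, 11−8→G=1. Hits: 1.
Stack C: need g' = 1⊕1 = 0. Options: 7−1→G=0, 7−3→G=0. Hits: 2.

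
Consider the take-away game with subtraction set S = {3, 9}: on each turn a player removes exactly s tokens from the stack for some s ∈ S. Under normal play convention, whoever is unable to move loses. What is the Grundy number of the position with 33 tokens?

1

n :  0  1  2  3  4  5  6  7  8  9 10 11 12 13 14 15 16 17 18 19 20 21 22 23 24 25 26 27 28 29 30 31 32 33
G :  0  0  0  1  1  1  0  0  0  1  1  1  0  0  0  1  1  1  0  0  0  1  1  1  0  0  0  1  1  1  0  0  0  1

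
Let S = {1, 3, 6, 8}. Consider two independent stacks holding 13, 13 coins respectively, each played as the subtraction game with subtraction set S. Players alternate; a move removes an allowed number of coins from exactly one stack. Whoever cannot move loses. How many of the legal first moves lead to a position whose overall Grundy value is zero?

All stacks use S = {1, 3, 6, 8}:
n :  0  1  2  3  4  5  6  7  8  9 10 11 12 13
G :  0  1  0  1  0  1  2  3  2  0  1  0  1  0
Stack A: G(13) = 0.
Stack B: G(13) = 0.
Combined Grundy value = 0 ⊕ 0 = 0.
A winning move leaves total XOR = 0, i.e. changes one component's Grundy value g to g ⊕ X where X is the current total.
Stack A: target g' = 0⊕0 = 0, but every legal move changes the Grundy value (mex property), so 0 moves.
Stack B: target g' = 0⊕0 = 0, but every legal move changes the Grundy value (mex property), so 0 moves.

0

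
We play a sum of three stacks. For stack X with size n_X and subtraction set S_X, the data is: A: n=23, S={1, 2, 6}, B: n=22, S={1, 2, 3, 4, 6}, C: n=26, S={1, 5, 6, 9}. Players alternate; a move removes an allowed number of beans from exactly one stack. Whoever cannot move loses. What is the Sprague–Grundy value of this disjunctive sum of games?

0

Stack A, S = {1, 2, 6}:
G(0) = 0
G(1) = mex{0} = 1
G(2) = mex{1,0} = 2
G(3) = mex{2,1} = 0
G(4) = mex{0,2} = 1
G(5) = mex{1,0} = 2
G(6) = mex{2,1,0} = 3
G(7) = mex{3,2,1} = 0
G(8) = mex{0,3,2} = 1
G(9) = mex{1,0,0} = 2
G(10) = mex{2,1,1} = 0
G(11) = mex{0,2,2} = 1
G(12) = mex{1,0,3} = 2
G(13) = mex{2,1,0} = 3
G(14) = mex{3,2,1} = 0
G(15) = mex{0,3,2} = 1
G(16) = mex{1,0,0} = 2
G(17) = mex{2,1,1} = 0
G(18) = mex{0,2,2} = 1
G(19) = mex{1,0,3} = 2
G(20) = mex{2,1,0} = 3
G(21) = mex{3,2,1} = 0
G(22) = mex{0,3,2} = 1
G(23) = mex{1,0,0} = 2
G_A(23) = 2.
Stack B, S = {1, 2, 3, 4, 6}:
n :  0  1  2  3  4  5  6  7  8  9 10 11 12 13 14 15 16 17 18 19 20 21 22
G :  0  1  2  3  4  0  1  2  3  4  0  1  2  3  4  0  1  2  3  4  0  1  2
G_B(22) = 2.
Stack C, S = {1, 5, 6, 9}:
n :  0  1  2  3  4  5  6  7  8  9 10 11 12 13 14 15 16 17 18 19 20 21 22 23 24 25 26
G :  0  1  0  1  0  1  2  3  2  3  2  3  0  1  0  1  0  1  2  3  2  3  2  3  0  1  0
G_C(26) = 0.
Combined Grundy value = 2 ⊕ 2 ⊕ 0 = 0.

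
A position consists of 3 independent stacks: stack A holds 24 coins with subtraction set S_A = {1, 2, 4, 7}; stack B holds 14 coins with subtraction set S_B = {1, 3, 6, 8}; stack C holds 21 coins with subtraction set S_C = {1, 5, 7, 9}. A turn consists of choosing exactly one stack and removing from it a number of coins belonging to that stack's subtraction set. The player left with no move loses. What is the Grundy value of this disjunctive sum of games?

Stack A, S = {1, 2, 4, 7}:
G(0) = 0
G(1) = mex{0} = 1
G(2) = mex{1,0} = 2
G(3) = mex{2,1} = 0
G(4) = mex{0,2,0} = 1
G(5) = mex{1,0,1} = 2
G(6) = mex{2,1,2} = 0
G(7) = mex{0,2,0,0} = 1
G(8) = mex{1,0,1,1} = 2
G(9) = mex{2,1,2,2} = 0
G(10) = mex{0,2,0,0} = 1
G(11) = mex{1,0,1,1} = 2
G(12) = mex{2,1,2,2} = 0
G(13) = mex{0,2,0,0} = 1
G(14) = mex{1,0,1,1} = 2
G(15) = mex{2,1,2,2} = 0
G(16) = mex{0,2,0,0} = 1
G(17) = mex{1,0,1,1} = 2
G(18) = mex{2,1,2,2} = 0
G(19) = mex{0,2,0,0} = 1
G(20) = mex{1,0,1,1} = 2
G(21) = mex{2,1,2,2} = 0
G(22) = mex{0,2,0,0} = 1
G(23) = mex{1,0,1,1} = 2
G(24) = mex{2,1,2,2} = 0
G_A(24) = 0.
Stack B, S = {1, 3, 6, 8}:
G(0) = 0
G(1) = mex{0} = 1
G(2) = mex{1} = 0
G(3) = mex{0,0} = 1
G(4) = mex{1,1} = 0
G(5) = mex{0,0} = 1
G(6) = mex{1,1,0} = 2
G(7) = mex{2,0,1} = 3
G(8) = mex{3,1,0,0} = 2
G(9) = mex{2,2,1,1} = 0
G(10) = mex{0,3,0,0} = 1
G(11) = mex{1,2,1,1} = 0
G(12) = mex{0,0,2,0} = 1
G(13) = mex{1,1,3,1} = 0
G(14) = mex{0,0,2,2} = 1
G_B(14) = 1.
Stack C, S = {1, 5, 7, 9}:
n :  0  1  2  3  4  5  6  7  8  9 10 11 12 13 14 15 16 17 18 19 20 21
G :  0  1  0  1  0  1  0  1  0  1  0  1  0  1  0  1  0  1  0  1  0  1
G_C(21) = 1.
Combined Grundy value = 0 ⊕ 1 ⊕ 1 = 0.

0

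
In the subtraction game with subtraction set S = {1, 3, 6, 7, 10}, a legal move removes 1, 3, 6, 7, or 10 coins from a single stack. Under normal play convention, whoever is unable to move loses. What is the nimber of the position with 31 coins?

n :  0  1  2  3  4  5  6  7  8  9 10 11 12 13 14 15 16 17 18 19 20 21 22 23 24 25 26 27 28 29 30 31
G :  0  1  0  1  0  1  2  3  2  3  2  3  4  0  1  0  1  0  1  2  3  2  3  2  3  4  0  1  0  1  0  1

1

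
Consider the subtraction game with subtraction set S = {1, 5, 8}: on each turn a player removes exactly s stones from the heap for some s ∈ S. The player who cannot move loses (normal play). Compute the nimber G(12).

2

n :  0  1  2  3  4  5  6  7  8  9 10 11 12
G :  0  1  0  1  0  1  0  1  2  3  2  3  2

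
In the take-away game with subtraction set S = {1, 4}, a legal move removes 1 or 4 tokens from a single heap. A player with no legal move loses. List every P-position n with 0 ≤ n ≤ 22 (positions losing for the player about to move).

G(0) = 0
G(1) = mex{0} = 1
G(2) = mex{1} = 0
G(3) = mex{0} = 1
G(4) = mex{1,0} = 2
G(5) = mex{2,1} = 0
G(6) = mex{0,0} = 1
G(7) = mex{1,1} = 0
G(8) = mex{0,2} = 1
G(9) = mex{1,0} = 2
G(10) = mex{2,1} = 0
G(11) = mex{0,0} = 1
G(12) = mex{1,1} = 0
G(13) = mex{0,2} = 1
G(14) = mex{1,0} = 2
G(15) = mex{2,1} = 0
G(16) = mex{0,0} = 1
G(17) = mex{1,1} = 0
G(18) = mex{0,2} = 1
G(19) = mex{1,0} = 2
G(20) = mex{2,1} = 0
G(21) = mex{0,0} = 1
G(22) = mex{1,1} = 0
P-positions are exactly the n with G(n) = 0.

0, 2, 5, 7, 10, 12, 15, 17, 20, 22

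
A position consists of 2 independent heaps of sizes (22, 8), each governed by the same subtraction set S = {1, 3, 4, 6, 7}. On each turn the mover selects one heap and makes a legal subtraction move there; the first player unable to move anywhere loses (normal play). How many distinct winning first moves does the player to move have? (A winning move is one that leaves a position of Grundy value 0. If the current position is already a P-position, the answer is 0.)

All heaps use S = {1, 3, 4, 6, 7}:
n :  0  1  2  3  4  5  6  7  8  9 10 11 12 13 14 15 16 17 18 19 20 21 22
G :  0  1  0  1  2  3  2  3  4  5  0  1  0  1  2  3  2  3  4  5  0  1  0
Heap A: G(22) = 0.
Heap B: G(8) = 4.
Combined Grundy value = 0 ⊕ 4 = 4.
A winning move leaves total XOR = 0, i.e. changes one component's Grundy value g to g ⊕ X where X is the current total.
Heap A: need g' = 0⊕4 = 4. Options: 22−1→G=1, 22−3→G=5, 22−4→G=4, 22−6→G=2, 22−7→G=3. Hits: 1.
Heap B: need g' = 4⊕4 = 0. Options: 8−1→G=3, 8−3→G=3, 8−4→G=2, 8−6→G=0, 8−7→G=1. Hits: 1.

2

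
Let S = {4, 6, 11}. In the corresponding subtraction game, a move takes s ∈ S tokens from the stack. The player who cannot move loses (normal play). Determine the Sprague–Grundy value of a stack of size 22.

n :  0  1  2  3  4  5  6  7  8  9 10 11 12 13 14 15 16 17 18 19 20 21 22
G :  0  0  0  0  1  1  1  1  2  2  0  2  3  3  1  0  2  0  0  1  0  1  1

1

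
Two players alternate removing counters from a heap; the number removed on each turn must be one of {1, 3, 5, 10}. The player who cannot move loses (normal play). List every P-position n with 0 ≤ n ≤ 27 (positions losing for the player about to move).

0, 2, 4, 6, 8, 15, 17, 19, 21, 23

n :  0  1  2  3  4  5  6  7  8  9 10 11 12 13 14 15 16 17 18 19 20 21 22 23 24 25 26 27
G :  0  1  0  1  0  1  0  1  0  1  2  3  2  3  2  0  1  0  1  0  1  0  1  0  1  2  3  2
P-positions are exactly the n with G(n) = 0.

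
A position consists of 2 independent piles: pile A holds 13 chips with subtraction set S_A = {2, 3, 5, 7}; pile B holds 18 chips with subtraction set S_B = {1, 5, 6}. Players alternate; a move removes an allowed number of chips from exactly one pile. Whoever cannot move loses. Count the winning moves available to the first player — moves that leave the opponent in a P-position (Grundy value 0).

2

Pile A, S = {2, 3, 5, 7}:
G(0) = 0
G(1) = mex{} = 0
G(2) = mex{0} = 1
G(3) = mex{0,0} = 1
G(4) = mex{1,0} = 2
G(5) = mex{1,1,0} = 2
G(6) = mex{2,1,0} = 3
G(7) = mex{2,2,1,0} = 3
G(8) = mex{3,2,1,0} = 4
G(9) = mex{3,3,2,1} = 0
G(10) = mex{4,3,2,1} = 0
G(11) = mex{0,4,3,2} = 1
G(12) = mex{0,0,3,2} = 1
G(13) = mex{1,0,4,3} = 2
G_A(13) = 2.
Pile B, S = {1, 5, 6}:
G(0) = 0
G(1) = mex{0} = 1
G(2) = mex{1} = 0
G(3) = mex{0} = 1
G(4) = mex{1} = 0
G(5) = mex{0,0} = 1
G(6) = mex{1,1,0} = 2
G(7) = mex{2,0,1} = 3
G(8) = mex{3,1,0} = 2
G(9) = mex{2,0,1} = 3
G(10) = mex{3,1,0} = 2
G(11) = mex{2,2,1} = 0
G(12) = mex{0,3,2} = 1
G(13) = mex{1,2,3} = 0
G(14) = mex{0,3,2} = 1
G(15) = mex{1,2,3} = 0
G(16) = mex{0,0,2} = 1
G(17) = mex{1,1,0} = 2
G(18) = mex{2,0,1} = 3
G_B(18) = 3.
Combined Grundy value = 2 ⊕ 3 = 1.
A winning move leaves total XOR = 0, i.e. changes one component's Grundy value g to g ⊕ X where X is the current total.
Pile A: need g' = 2⊕1 = 3. Options: 13−2→G=1, 13−3→G=0, 13−5→G=4, 13−7→G=3. Hits: 1.
Pile B: need g' = 3⊕1 = 2. Options: 18−1→G=2, 18−5→G=0, 18−6→G=1. Hits: 1.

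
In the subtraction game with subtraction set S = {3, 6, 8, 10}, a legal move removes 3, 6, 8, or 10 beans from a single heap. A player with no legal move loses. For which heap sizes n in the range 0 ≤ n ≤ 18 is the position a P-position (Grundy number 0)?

n :  0  1  2  3  4  5  6  7  8  9 10 11 12 13 14 15 16 17 18
G :  0  0  0  1  1  1  2  2  2  3  3  3  4  0  0  0  1  1  1
P-positions are exactly the n with G(n) = 0.

0, 1, 2, 13, 14, 15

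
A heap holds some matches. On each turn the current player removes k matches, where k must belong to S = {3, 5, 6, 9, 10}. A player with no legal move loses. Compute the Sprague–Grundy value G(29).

G(0) = 0
G(1) = mex{} = 0
G(2) = mex{} = 0
G(3) = mex{0} = 1
G(4) = mex{0} = 1
G(5) = mex{0,0} = 1
G(6) = mex{1,0,0} = 2
G(7) = mex{1,0,0} = 2
G(8) = mex{1,1,0} = 2
G(9) = mex{2,1,1,0} = 3
G(10) = mex{2,1,1,0,0} = 3
G(11) = mex{2,2,1,0,0} = 3
G(12) = mex{3,2,2,1,0} = 4
G(13) = mex{3,2,2,1,1} = 0
G(14) = mex{3,3,2,1,1} = 0
G(15) = mex{4,3,3,2,1} = 0
G(16) = mex{0,3,3,2,2} = 1
G(17) = mex{0,4,3,2,2} = 1
G(18) = mex{0,0,4,3,2} = 1
G(19) = mex{1,0,0,3,3} = 2
G(20) = mex{1,0,0,3,3} = 2
G(21) = mex{1,1,0,4,3} = 2
G(22) = mex{2,1,1,0,4} = 3
G(23) = mex{2,1,1,0,0} = 3
G(24) = mex{2,2,1,0,0} = 3
G(25) = mex{3,2,2,1,0} = 4
G(26) = mex{3,2,2,1,1} = 0
G(27) = mex{3,3,2,1,1} = 0
G(28) = mex{4,3,3,2,1} = 0
G(29) = mex{0,3,3,2,2} = 1

1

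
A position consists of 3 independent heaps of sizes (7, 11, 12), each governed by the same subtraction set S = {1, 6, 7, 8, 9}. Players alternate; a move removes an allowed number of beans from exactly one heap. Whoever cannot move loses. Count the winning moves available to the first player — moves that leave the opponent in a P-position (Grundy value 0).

1

All heaps use S = {1, 6, 7, 8, 9}:
n :  0  1  2  3  4  5  6  7  8  9 10 11 12
G :  0  1  0  1  0  1  2  3  2  3  2  3  4
Heap A: G(7) = 3.
Heap B: G(11) = 3.
Heap C: G(12) = 4.
Combined Grundy value = 3 ⊕ 3 ⊕ 4 = 4.
A winning move leaves total XOR = 0, i.e. changes one component's Grundy value g to g ⊕ X where X is the current total.
Heap A: need g' = 3⊕4 = 7. Options: 7−1→G=2, 7−6→G=1, 7−7→G=0. Hits: 0.
Heap B: need g' = 3⊕4 = 7. Options: 11−1→G=2, 11−6→G=1, 11−7→G=0, 11−8→G=1, 11−9→G=0. Hits: 0.
Heap C: need g' = 4⊕4 = 0. Options: 12−1→G=3, 12−6→G=2, 12−7→G=1, 12−8→G=0, 12−9→G=1. Hits: 1.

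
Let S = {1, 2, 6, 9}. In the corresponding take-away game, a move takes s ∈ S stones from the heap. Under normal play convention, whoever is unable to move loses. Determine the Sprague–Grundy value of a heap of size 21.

G(0) = 0
G(1) = mex{0} = 1
G(2) = mex{1,0} = 2
G(3) = mex{2,1} = 0
G(4) = mex{0,2} = 1
G(5) = mex{1,0} = 2
G(6) = mex{2,1,0} = 3
G(7) = mex{3,2,1} = 0
G(8) = mex{0,3,2} = 1
G(9) = mex{1,0,0,0} = 2
G(10) = mex{2,1,1,1} = 0
G(11) = mex{0,2,2,2} = 1
G(12) = mex{1,0,3,0} = 2
G(13) = mex{2,1,0,1} = 3
G(14) = mex{3,2,1,2} = 0
G(15) = mex{0,3,2,3} = 1
G(16) = mex{1,0,0,0} = 2
G(17) = mex{2,1,1,1} = 0
G(18) = mex{0,2,2,2} = 1
G(19) = mex{1,0,3,0} = 2
G(20) = mex{2,1,0,1} = 3
G(21) = mex{3,2,1,2} = 0

0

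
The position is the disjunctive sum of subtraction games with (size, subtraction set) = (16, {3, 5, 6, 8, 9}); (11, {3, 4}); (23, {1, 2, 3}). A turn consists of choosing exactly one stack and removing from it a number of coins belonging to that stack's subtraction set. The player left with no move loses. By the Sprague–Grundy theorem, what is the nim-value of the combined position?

3

Stack A, S = {3, 5, 6, 8, 9}:
n :  0  1  2  3  4  5  6  7  8  9 10 11 12 13 14 15 16
G :  0  0  0  1  1  1  2  2  2  3  3  3  0  0  0  1  1
G_A(16) = 1.
Stack B, S = {3, 4}:
G(0) = 0
G(1) = mex{} = 0
G(2) = mex{} = 0
G(3) = mex{0} = 1
G(4) = mex{0,0} = 1
G(5) = mex{0,0} = 1
G(6) = mex{1,0} = 2
G(7) = mex{1,1} = 0
G(8) = mex{1,1} = 0
G(9) = mex{2,1} = 0
G(10) = mex{0,2} = 1
G(11) = mex{0,0} = 1
G_B(11) = 1.
Stack C, S = {1, 2, 3}:
n :  0  1  2  3  4  5  6  7  8  9 10 11 12 13 14 15 16 17 18 19 20 21 22 23
G :  0  1  2  3  0  1  2  3  0  1  2  3  0  1  2  3  0  1  2  3  0  1  2  3
G_C(23) = 3.
Combined Grundy value = 1 ⊕ 1 ⊕ 3 = 3.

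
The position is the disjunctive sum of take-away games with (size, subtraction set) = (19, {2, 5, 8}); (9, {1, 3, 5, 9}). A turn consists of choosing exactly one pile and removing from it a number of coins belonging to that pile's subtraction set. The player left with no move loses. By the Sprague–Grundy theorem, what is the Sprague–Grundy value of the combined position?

0

Pile A, S = {2, 5, 8}:
n :  0  1  2  3  4  5  6  7  8  9 10 11 12 13 14 15 16 17 18 19
G :  0  0  1  1  0  2  1  0  2  1  0  0  1  1  0  2  1  0  2  1
G_A(19) = 1.
Pile B, S = {1, 3, 5, 9}:
G(0) = 0
G(1) = mex{0} = 1
G(2) = mex{1} = 0
G(3) = mex{0,0} = 1
G(4) = mex{1,1} = 0
G(5) = mex{0,0,0} = 1
G(6) = mex{1,1,1} = 0
G(7) = mex{0,0,0} = 1
G(8) = mex{1,1,1} = 0
G(9) = mex{0,0,0,0} = 1
G_B(9) = 1.
Combined Grundy value = 1 ⊕ 1 = 0.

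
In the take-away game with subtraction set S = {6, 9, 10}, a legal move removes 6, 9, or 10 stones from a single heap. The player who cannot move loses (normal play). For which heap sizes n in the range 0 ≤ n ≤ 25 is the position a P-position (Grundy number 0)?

0, 1, 2, 3, 4, 5, 16, 17, 18, 19, 20, 21

G(0) = 0
G(1) = mex{} = 0
G(2) = mex{} = 0
G(3) = mex{} = 0
G(4) = mex{} = 0
G(5) = mex{} = 0
G(6) = mex{0} = 1
G(7) = mex{0} = 1
G(8) = mex{0} = 1
G(9) = mex{0,0} = 1
G(10) = mex{0,0,0} = 1
G(11) = mex{0,0,0} = 1
G(12) = mex{1,0,0} = 2
G(13) = mex{1,0,0} = 2
G(14) = mex{1,0,0} = 2
G(15) = mex{1,1,0} = 2
G(16) = mex{1,1,1} = 0
G(17) = mex{1,1,1} = 0
G(18) = mex{2,1,1} = 0
G(19) = mex{2,1,1} = 0
G(20) = mex{2,1,1} = 0
G(21) = mex{2,2,1} = 0
G(22) = mex{0,2,2} = 1
G(23) = mex{0,2,2} = 1
G(24) = mex{0,2,2} = 1
G(25) = mex{0,0,2} = 1
P-positions are exactly the n with G(n) = 0.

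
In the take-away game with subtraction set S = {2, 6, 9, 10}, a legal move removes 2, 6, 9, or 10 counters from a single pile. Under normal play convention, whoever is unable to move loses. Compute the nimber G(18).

n :  0  1  2  3  4  5  6  7  8  9 10 11 12 13 14 15 16 17 18
G :  0  0  1  1  0  0  1  1  0  2  1  3  0  2  1  3  0  2  1

1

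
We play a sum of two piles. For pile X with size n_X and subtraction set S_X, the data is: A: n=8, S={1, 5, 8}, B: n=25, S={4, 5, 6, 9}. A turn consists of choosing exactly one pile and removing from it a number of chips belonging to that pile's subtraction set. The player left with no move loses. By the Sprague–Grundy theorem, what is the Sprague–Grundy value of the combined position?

Pile A, S = {1, 5, 8}:
G(0) = 0
G(1) = mex{0} = 1
G(2) = mex{1} = 0
G(3) = mex{0} = 1
G(4) = mex{1} = 0
G(5) = mex{0,0} = 1
G(6) = mex{1,1} = 0
G(7) = mex{0,0} = 1
G(8) = mex{1,1,0} = 2
G_A(8) = 2.
Pile B, S = {4, 5, 6, 9}:
G(0) = 0
G(1) = mex{} = 0
G(2) = mex{} = 0
G(3) = mex{} = 0
G(4) = mex{0} = 1
G(5) = mex{0,0} = 1
G(6) = mex{0,0,0} = 1
G(7) = mex{0,0,0} = 1
G(8) = mex{1,0,0} = 2
G(9) = mex{1,1,0,0} = 2
G(10) = mex{1,1,1,0} = 2
G(11) = mex{1,1,1,0} = 2
G(12) = mex{2,1,1,0} = 3
G(13) = mex{2,2,1,1} = 0
G(14) = mex{2,2,2,1} = 0
G(15) = mex{2,2,2,1} = 0
G(16) = mex{3,2,2,1} = 0
G(17) = mex{0,3,2,2} = 1
G(18) = mex{0,0,3,2} = 1
G(19) = mex{0,0,0,2} = 1
G(20) = mex{0,0,0,2} = 1
G(21) = mex{1,0,0,3} = 2
G(22) = mex{1,1,0,0} = 2
G(23) = mex{1,1,1,0} = 2
G(24) = mex{1,1,1,0} = 2
G(25) = mex{2,1,1,0} = 3
G_B(25) = 3.
Combined Grundy value = 2 ⊕ 3 = 1.

1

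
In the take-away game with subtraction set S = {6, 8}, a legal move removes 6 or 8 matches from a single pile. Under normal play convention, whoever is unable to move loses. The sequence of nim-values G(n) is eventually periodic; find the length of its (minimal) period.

14

G(0) = 0
G(1) = mex{} = 0
G(2) = mex{} = 0
G(3) = mex{} = 0
G(4) = mex{} = 0
G(5) = mex{} = 0
G(6) = mex{0} = 1
G(7) = mex{0} = 1
G(8) = mex{0,0} = 1
G(9) = mex{0,0} = 1
G(10) = mex{0,0} = 1
G(11) = mex{0,0} = 1
G(12) = mex{1,0} = 2
G(13) = mex{1,0} = 2
G(14) = mex{1,1} = 0
G(15) = mex{1,1} = 0
G(16) = mex{1,1} = 0
G(17) = mex{1,1} = 0
G(18) = mex{2,1} = 0
G(19) = mex{2,1} = 0
G(20) = mex{0,2} = 1
G(21) = mex{0,2} = 1
G(22) = mex{0,0} = 1
G(23) = mex{0,0} = 1
G(24) = mex{0,0} = 1
G(25) = mex{0,0} = 1
G(26) = mex{1,0} = 2
G(27) = mex{1,0} = 2
G(28) = mex{1,1} = 0
G(29) = mex{1,1} = 0
G(n+14) = G(n) holds for n = 0,…,7 (a full window of length max(S) = 8), so the sequence is purely periodic with period 14.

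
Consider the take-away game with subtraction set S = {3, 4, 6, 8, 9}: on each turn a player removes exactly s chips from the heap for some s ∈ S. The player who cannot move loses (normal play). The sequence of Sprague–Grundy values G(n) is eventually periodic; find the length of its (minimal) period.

12

G(0) = 0
G(1) = mex{} = 0
G(2) = mex{} = 0
G(3) = mex{0} = 1
G(4) = mex{0,0} = 1
G(5) = mex{0,0} = 1
G(6) = mex{1,0,0} = 2
G(7) = mex{1,1,0} = 2
G(8) = mex{1,1,0,0} = 2
G(9) = mex{2,1,1,0,0} = 3
G(10) = mex{2,2,1,0,0} = 3
G(11) = mex{2,2,1,1,0} = 3
G(12) = mex{3,2,2,1,1} = 0
G(13) = mex{3,3,2,1,1} = 0
G(14) = mex{3,3,2,2,1} = 0
G(15) = mex{0,3,3,2,2} = 1
G(16) = mex{0,0,3,2,2} = 1
G(17) = mex{0,0,3,3,2} = 1
G(18) = mex{1,0,0,3,3} = 2
G(19) = mex{1,1,0,3,3} = 2
G(20) = mex{1,1,0,0,3} = 2
G(21) = mex{2,1,1,0,0} = 3
G(22) = mex{2,2,1,0,0} = 3
G(23) = mex{2,2,1,1,0} = 3
G(24) = mex{3,2,2,1,1} = 0
G(25) = mex{3,3,2,1,1} = 0
G(n+12) = G(n) holds for n = 0,…,8 (a full window of length max(S) = 9), so the sequence is purely periodic with period 12.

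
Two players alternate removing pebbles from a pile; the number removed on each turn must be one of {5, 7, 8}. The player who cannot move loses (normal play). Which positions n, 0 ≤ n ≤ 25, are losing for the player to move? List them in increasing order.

0, 1, 2, 3, 4, 13, 14, 15, 16, 17

n :  0  1  2  3  4  5  6  7  8  9 10 11 12 13 14 15 16 17 18 19 20 21 22 23 24 25
G :  0  0  0  0  0  1  1  1  1  1  2  2  2  0  0  0  0  0  1  1  1  1  1  2  2  2
P-positions are exactly the n with G(n) = 0.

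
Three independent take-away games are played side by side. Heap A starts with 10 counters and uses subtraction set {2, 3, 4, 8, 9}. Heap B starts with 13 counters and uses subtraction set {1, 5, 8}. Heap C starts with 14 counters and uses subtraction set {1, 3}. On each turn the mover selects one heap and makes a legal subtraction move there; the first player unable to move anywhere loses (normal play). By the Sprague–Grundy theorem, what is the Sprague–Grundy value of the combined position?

Heap A, S = {2, 3, 4, 8, 9}:
G(0) = 0
G(1) = mex{} = 0
G(2) = mex{0} = 1
G(3) = mex{0,0} = 1
G(4) = mex{1,0,0} = 2
G(5) = mex{1,1,0} = 2
G(6) = mex{2,1,1} = 0
G(7) = mex{2,2,1} = 0
G(8) = mex{0,2,2,0} = 1
G(9) = mex{0,0,2,0,0} = 1
G(10) = mex{1,0,0,1,0} = 2
G_A(10) = 2.
Heap B, S = {1, 5, 8}:
G(0) = 0
G(1) = mex{0} = 1
G(2) = mex{1} = 0
G(3) = mex{0} = 1
G(4) = mex{1} = 0
G(5) = mex{0,0} = 1
G(6) = mex{1,1} = 0
G(7) = mex{0,0} = 1
G(8) = mex{1,1,0} = 2
G(9) = mex{2,0,1} = 3
G(10) = mex{3,1,0} = 2
G(11) = mex{2,0,1} = 3
G(12) = mex{3,1,0} = 2
G(13) = mex{2,2,1} = 0
G_B(13) = 0.
Heap C, S = {1, 3}:
n :  0  1  2  3  4  5  6  7  8  9 10 11 12 13 14
G :  0  1  0  1  0  1  0  1  0  1  0  1  0  1  0
G_C(14) = 0.
Combined Grundy value = 2 ⊕ 0 ⊕ 0 = 2.

2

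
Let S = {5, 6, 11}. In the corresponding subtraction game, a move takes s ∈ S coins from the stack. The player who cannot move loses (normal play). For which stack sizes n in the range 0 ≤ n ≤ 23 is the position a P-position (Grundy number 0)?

n :  0  1  2  3  4  5  6  7  8  9 10 11 12 13 14 15 16 17 18 19 20 21 22 23
G :  0  0  0  0  0  1  1  1  1  1  2  2  2  2  2  3  0  0  0  0  0  1  1  1
P-positions are exactly the n with G(n) = 0.

0, 1, 2, 3, 4, 16, 17, 18, 19, 20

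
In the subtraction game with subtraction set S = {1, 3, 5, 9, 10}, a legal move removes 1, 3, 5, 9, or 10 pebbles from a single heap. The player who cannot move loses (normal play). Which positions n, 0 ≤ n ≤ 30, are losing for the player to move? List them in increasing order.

n :  0  1  2  3  4  5  6  7  8  9 10 11 12 13 14 15 16 17 18 19 20 21 22 23 24 25 26 27 28 29 30
G :  0  1  0  1  0  1  0  1  0  1  2  3  2  3  2  3  2  3  2  0  1  0  1  0  1  0  1  0  1  2  3
P-positions are exactly the n with G(n) = 0.

0, 2, 4, 6, 8, 19, 21, 23, 25, 27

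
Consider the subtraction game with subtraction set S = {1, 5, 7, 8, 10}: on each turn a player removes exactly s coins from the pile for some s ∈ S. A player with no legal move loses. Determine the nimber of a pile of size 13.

3

n :  0  1  2  3  4  5  6  7  8  9 10 11 12 13
G :  0  1  0  1  0  1  0  1  2  3  2  3  2  3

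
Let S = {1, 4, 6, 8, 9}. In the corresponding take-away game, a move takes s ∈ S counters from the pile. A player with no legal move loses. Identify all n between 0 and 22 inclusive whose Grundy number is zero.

0, 2, 5, 7, 12, 17, 19, 22

n :  0  1  2  3  4  5  6  7  8  9 10 11 12 13 14 15 16 17 18 19 20 21 22
G :  0  1  0  1  2  0  1  0  1  2  3  2  0  1  2  3  2  0  1  0  1  2  0
P-positions are exactly the n with G(n) = 0.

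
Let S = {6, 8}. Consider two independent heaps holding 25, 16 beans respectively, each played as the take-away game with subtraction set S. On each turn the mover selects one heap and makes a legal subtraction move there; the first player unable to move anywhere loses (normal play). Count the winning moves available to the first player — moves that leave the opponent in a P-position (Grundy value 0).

4

All heaps use S = {6, 8}:
G(0) = 0
G(1) = mex{} = 0
G(2) = mex{} = 0
G(3) = mex{} = 0
G(4) = mex{} = 0
G(5) = mex{} = 0
G(6) = mex{0} = 1
G(7) = mex{0} = 1
G(8) = mex{0,0} = 1
G(9) = mex{0,0} = 1
G(10) = mex{0,0} = 1
G(11) = mex{0,0} = 1
G(12) = mex{1,0} = 2
G(13) = mex{1,0} = 2
G(14) = mex{1,1} = 0
G(15) = mex{1,1} = 0
G(16) = mex{1,1} = 0
G(17) = mex{1,1} = 0
G(18) = mex{2,1} = 0
G(19) = mex{2,1} = 0
G(20) = mex{0,2} = 1
G(21) = mex{0,2} = 1
G(22) = mex{0,0} = 1
G(23) = mex{0,0} = 1
G(24) = mex{0,0} = 1
G(25) = mex{0,0} = 1
Heap A: G(25) = 1.
Heap B: G(16) = 0.
Combined Grundy value = 1 ⊕ 0 = 1.
A winning move leaves total XOR = 0, i.e. changes one component's Grundy value g to g ⊕ X where X is the current total.
Heap A: need g' = 1⊕1 = 0. Options: 25−6→G=0, 25−8→G=0. Hits: 2.
Heap B: need g' = 0⊕1 = 1. Options: 16−6→G=1, 16−8→G=1. Hits: 2.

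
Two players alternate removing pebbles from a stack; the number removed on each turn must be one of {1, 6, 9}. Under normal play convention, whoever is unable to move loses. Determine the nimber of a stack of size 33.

G(0) = 0
G(1) = mex{0} = 1
G(2) = mex{1} = 0
G(3) = mex{0} = 1
G(4) = mex{1} = 0
G(5) = mex{0} = 1
G(6) = mex{1,0} = 2
G(7) = mex{2,1} = 0
G(8) = mex{0,0} = 1
G(9) = mex{1,1,0} = 2
G(10) = mex{2,0,1} = 3
G(11) = mex{3,1,0} = 2
G(12) = mex{2,2,1} = 0
G(13) = mex{0,0,0} = 1
G(14) = mex{1,1,1} = 0
G(15) = mex{0,2,2} = 1
G(16) = mex{1,3,0} = 2
G(17) = mex{2,2,1} = 0
G(18) = mex{0,0,2} = 1
G(19) = mex{1,1,3} = 0
G(20) = mex{0,0,2} = 1
G(21) = mex{1,1,0} = 2
G(22) = mex{2,2,1} = 0
G(23) = mex{0,0,0} = 1
G(24) = mex{1,1,1} = 0
G(25) = mex{0,0,2} = 1
G(26) = mex{1,1,0} = 2
G(27) = mex{2,2,1} = 0
G(28) = mex{0,0,0} = 1
G(29) = mex{1,1,1} = 0
G(30) = mex{0,0,2} = 1
G(31) = mex{1,1,0} = 2
G(32) = mex{2,2,1} = 0
G(33) = mex{0,0,0} = 1

1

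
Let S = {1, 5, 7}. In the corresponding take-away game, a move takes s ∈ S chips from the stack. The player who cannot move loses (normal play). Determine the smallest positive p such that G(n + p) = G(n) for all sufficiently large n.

n :  0  1  2  3  4  5  6  7  8  9 10 11 12 13 14
G :  0  1  0  1  0  1  0  1  0  1  0  1  0  1  0
G(n+2) = G(n) holds for n = 0,…,6 (a full window of length max(S) = 7), so the sequence is purely periodic with period 2.

2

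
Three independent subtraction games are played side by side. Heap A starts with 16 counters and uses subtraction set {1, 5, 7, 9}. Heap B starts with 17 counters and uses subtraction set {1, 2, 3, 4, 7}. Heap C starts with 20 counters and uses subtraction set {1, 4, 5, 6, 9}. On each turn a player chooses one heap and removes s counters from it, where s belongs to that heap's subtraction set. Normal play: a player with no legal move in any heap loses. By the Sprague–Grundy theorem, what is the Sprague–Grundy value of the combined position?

Heap A, S = {1, 5, 7, 9}:
G(0) = 0
G(1) = mex{0} = 1
G(2) = mex{1} = 0
G(3) = mex{0} = 1
G(4) = mex{1} = 0
G(5) = mex{0,0} = 1
G(6) = mex{1,1} = 0
G(7) = mex{0,0,0} = 1
G(8) = mex{1,1,1} = 0
G(9) = mex{0,0,0,0} = 1
G(10) = mex{1,1,1,1} = 0
G(11) = mex{0,0,0,0} = 1
G(12) = mex{1,1,1,1} = 0
G(13) = mex{0,0,0,0} = 1
G(14) = mex{1,1,1,1} = 0
G(15) = mex{0,0,0,0} = 1
G(16) = mex{1,1,1,1} = 0
G_A(16) = 0.
Heap B, S = {1, 2, 3, 4, 7}:
n :  0  1  2  3  4  5  6  7  8  9 10 11 12 13 14 15 16 17
G :  0  1  2  3  4  0  1  2  3  4  0  1  2  3  4  0  1  2
G_B(17) = 2.
Heap C, S = {1, 4, 5, 6, 9}:
n :  0  1  2  3  4  5  6  7  8  9 10 11 12 13 14 15 16 17 18 19 20
G :  0  1  0  1  2  3  2  3  4  5  0  1  0  1  2  3  2  3  4  5  0
G_C(20) = 0.
Combined Grundy value = 0 ⊕ 2 ⊕ 0 = 2.

2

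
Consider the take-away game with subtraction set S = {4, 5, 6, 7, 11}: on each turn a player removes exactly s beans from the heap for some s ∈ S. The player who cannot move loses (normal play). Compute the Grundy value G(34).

1

G(0) = 0
G(1) = mex{} = 0
G(2) = mex{} = 0
G(3) = mex{} = 0
G(4) = mex{0} = 1
G(5) = mex{0,0} = 1
G(6) = mex{0,0,0} = 1
G(7) = mex{0,0,0,0} = 1
G(8) = mex{1,0,0,0} = 2
G(9) = mex{1,1,0,0} = 2
G(10) = mex{1,1,1,0} = 2
G(11) = mex{1,1,1,1,0} = 2
G(12) = mex{2,1,1,1,0} = 3
G(13) = mex{2,2,1,1,0} = 3
G(14) = mex{2,2,2,1,0} = 3
G(15) = mex{2,2,2,2,1} = 0
G(16) = mex{3,2,2,2,1} = 0
G(17) = mex{3,3,2,2,1} = 0
G(18) = mex{3,3,3,2,1} = 0
G(19) = mex{0,3,3,3,2} = 1
G(20) = mex{0,0,3,3,2} = 1
G(21) = mex{0,0,0,3,2} = 1
G(22) = mex{0,0,0,0,2} = 1
G(23) = mex{1,0,0,0,3} = 2
G(24) = mex{1,1,0,0,3} = 2
G(25) = mex{1,1,1,0,3} = 2
G(26) = mex{1,1,1,1,0} = 2
G(27) = mex{2,1,1,1,0} = 3
G(28) = mex{2,2,1,1,0} = 3
G(29) = mex{2,2,2,1,0} = 3
G(30) = mex{2,2,2,2,1} = 0
G(31) = mex{3,2,2,2,1} = 0
G(32) = mex{3,3,2,2,1} = 0
G(33) = mex{3,3,3,2,1} = 0
G(34) = mex{0,3,3,3,2} = 1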